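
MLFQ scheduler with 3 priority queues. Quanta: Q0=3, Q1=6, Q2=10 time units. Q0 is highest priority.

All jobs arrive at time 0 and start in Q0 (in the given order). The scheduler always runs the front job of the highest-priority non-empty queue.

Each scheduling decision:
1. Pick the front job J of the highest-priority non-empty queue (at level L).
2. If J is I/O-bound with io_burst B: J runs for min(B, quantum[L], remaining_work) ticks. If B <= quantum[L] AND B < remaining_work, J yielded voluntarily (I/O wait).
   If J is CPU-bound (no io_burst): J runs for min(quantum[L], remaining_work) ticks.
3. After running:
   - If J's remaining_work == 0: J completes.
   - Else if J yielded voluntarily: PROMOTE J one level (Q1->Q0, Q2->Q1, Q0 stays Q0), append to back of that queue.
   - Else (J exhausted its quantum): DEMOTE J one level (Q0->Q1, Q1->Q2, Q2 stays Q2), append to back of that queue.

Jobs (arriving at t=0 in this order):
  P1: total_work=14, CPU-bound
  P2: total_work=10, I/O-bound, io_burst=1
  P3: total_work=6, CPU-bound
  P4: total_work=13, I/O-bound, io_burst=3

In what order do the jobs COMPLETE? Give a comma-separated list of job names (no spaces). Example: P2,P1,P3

Answer: P4,P2,P3,P1

Derivation:
t=0-3: P1@Q0 runs 3, rem=11, quantum used, demote→Q1. Q0=[P2,P3,P4] Q1=[P1] Q2=[]
t=3-4: P2@Q0 runs 1, rem=9, I/O yield, promote→Q0. Q0=[P3,P4,P2] Q1=[P1] Q2=[]
t=4-7: P3@Q0 runs 3, rem=3, quantum used, demote→Q1. Q0=[P4,P2] Q1=[P1,P3] Q2=[]
t=7-10: P4@Q0 runs 3, rem=10, I/O yield, promote→Q0. Q0=[P2,P4] Q1=[P1,P3] Q2=[]
t=10-11: P2@Q0 runs 1, rem=8, I/O yield, promote→Q0. Q0=[P4,P2] Q1=[P1,P3] Q2=[]
t=11-14: P4@Q0 runs 3, rem=7, I/O yield, promote→Q0. Q0=[P2,P4] Q1=[P1,P3] Q2=[]
t=14-15: P2@Q0 runs 1, rem=7, I/O yield, promote→Q0. Q0=[P4,P2] Q1=[P1,P3] Q2=[]
t=15-18: P4@Q0 runs 3, rem=4, I/O yield, promote→Q0. Q0=[P2,P4] Q1=[P1,P3] Q2=[]
t=18-19: P2@Q0 runs 1, rem=6, I/O yield, promote→Q0. Q0=[P4,P2] Q1=[P1,P3] Q2=[]
t=19-22: P4@Q0 runs 3, rem=1, I/O yield, promote→Q0. Q0=[P2,P4] Q1=[P1,P3] Q2=[]
t=22-23: P2@Q0 runs 1, rem=5, I/O yield, promote→Q0. Q0=[P4,P2] Q1=[P1,P3] Q2=[]
t=23-24: P4@Q0 runs 1, rem=0, completes. Q0=[P2] Q1=[P1,P3] Q2=[]
t=24-25: P2@Q0 runs 1, rem=4, I/O yield, promote→Q0. Q0=[P2] Q1=[P1,P3] Q2=[]
t=25-26: P2@Q0 runs 1, rem=3, I/O yield, promote→Q0. Q0=[P2] Q1=[P1,P3] Q2=[]
t=26-27: P2@Q0 runs 1, rem=2, I/O yield, promote→Q0. Q0=[P2] Q1=[P1,P3] Q2=[]
t=27-28: P2@Q0 runs 1, rem=1, I/O yield, promote→Q0. Q0=[P2] Q1=[P1,P3] Q2=[]
t=28-29: P2@Q0 runs 1, rem=0, completes. Q0=[] Q1=[P1,P3] Q2=[]
t=29-35: P1@Q1 runs 6, rem=5, quantum used, demote→Q2. Q0=[] Q1=[P3] Q2=[P1]
t=35-38: P3@Q1 runs 3, rem=0, completes. Q0=[] Q1=[] Q2=[P1]
t=38-43: P1@Q2 runs 5, rem=0, completes. Q0=[] Q1=[] Q2=[]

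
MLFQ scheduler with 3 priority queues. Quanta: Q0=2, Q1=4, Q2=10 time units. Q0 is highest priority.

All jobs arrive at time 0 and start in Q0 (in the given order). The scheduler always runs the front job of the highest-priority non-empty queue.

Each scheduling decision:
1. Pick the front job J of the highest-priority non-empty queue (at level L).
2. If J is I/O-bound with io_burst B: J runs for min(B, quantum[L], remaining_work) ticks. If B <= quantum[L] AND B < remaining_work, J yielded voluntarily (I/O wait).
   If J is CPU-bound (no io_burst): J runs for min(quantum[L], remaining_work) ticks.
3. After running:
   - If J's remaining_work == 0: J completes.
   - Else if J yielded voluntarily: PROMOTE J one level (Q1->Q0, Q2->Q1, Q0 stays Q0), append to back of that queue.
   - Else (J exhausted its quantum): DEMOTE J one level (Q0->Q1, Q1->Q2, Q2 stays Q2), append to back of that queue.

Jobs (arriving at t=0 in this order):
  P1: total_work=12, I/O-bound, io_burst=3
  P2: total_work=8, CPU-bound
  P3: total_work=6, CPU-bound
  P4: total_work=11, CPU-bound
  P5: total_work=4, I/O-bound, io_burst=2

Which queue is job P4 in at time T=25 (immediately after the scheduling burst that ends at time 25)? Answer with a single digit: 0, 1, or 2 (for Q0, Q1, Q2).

Answer: 1

Derivation:
t=0-2: P1@Q0 runs 2, rem=10, quantum used, demote→Q1. Q0=[P2,P3,P4,P5] Q1=[P1] Q2=[]
t=2-4: P2@Q0 runs 2, rem=6, quantum used, demote→Q1. Q0=[P3,P4,P5] Q1=[P1,P2] Q2=[]
t=4-6: P3@Q0 runs 2, rem=4, quantum used, demote→Q1. Q0=[P4,P5] Q1=[P1,P2,P3] Q2=[]
t=6-8: P4@Q0 runs 2, rem=9, quantum used, demote→Q1. Q0=[P5] Q1=[P1,P2,P3,P4] Q2=[]
t=8-10: P5@Q0 runs 2, rem=2, I/O yield, promote→Q0. Q0=[P5] Q1=[P1,P2,P3,P4] Q2=[]
t=10-12: P5@Q0 runs 2, rem=0, completes. Q0=[] Q1=[P1,P2,P3,P4] Q2=[]
t=12-15: P1@Q1 runs 3, rem=7, I/O yield, promote→Q0. Q0=[P1] Q1=[P2,P3,P4] Q2=[]
t=15-17: P1@Q0 runs 2, rem=5, quantum used, demote→Q1. Q0=[] Q1=[P2,P3,P4,P1] Q2=[]
t=17-21: P2@Q1 runs 4, rem=2, quantum used, demote→Q2. Q0=[] Q1=[P3,P4,P1] Q2=[P2]
t=21-25: P3@Q1 runs 4, rem=0, completes. Q0=[] Q1=[P4,P1] Q2=[P2]
t=25-29: P4@Q1 runs 4, rem=5, quantum used, demote→Q2. Q0=[] Q1=[P1] Q2=[P2,P4]
t=29-32: P1@Q1 runs 3, rem=2, I/O yield, promote→Q0. Q0=[P1] Q1=[] Q2=[P2,P4]
t=32-34: P1@Q0 runs 2, rem=0, completes. Q0=[] Q1=[] Q2=[P2,P4]
t=34-36: P2@Q2 runs 2, rem=0, completes. Q0=[] Q1=[] Q2=[P4]
t=36-41: P4@Q2 runs 5, rem=0, completes. Q0=[] Q1=[] Q2=[]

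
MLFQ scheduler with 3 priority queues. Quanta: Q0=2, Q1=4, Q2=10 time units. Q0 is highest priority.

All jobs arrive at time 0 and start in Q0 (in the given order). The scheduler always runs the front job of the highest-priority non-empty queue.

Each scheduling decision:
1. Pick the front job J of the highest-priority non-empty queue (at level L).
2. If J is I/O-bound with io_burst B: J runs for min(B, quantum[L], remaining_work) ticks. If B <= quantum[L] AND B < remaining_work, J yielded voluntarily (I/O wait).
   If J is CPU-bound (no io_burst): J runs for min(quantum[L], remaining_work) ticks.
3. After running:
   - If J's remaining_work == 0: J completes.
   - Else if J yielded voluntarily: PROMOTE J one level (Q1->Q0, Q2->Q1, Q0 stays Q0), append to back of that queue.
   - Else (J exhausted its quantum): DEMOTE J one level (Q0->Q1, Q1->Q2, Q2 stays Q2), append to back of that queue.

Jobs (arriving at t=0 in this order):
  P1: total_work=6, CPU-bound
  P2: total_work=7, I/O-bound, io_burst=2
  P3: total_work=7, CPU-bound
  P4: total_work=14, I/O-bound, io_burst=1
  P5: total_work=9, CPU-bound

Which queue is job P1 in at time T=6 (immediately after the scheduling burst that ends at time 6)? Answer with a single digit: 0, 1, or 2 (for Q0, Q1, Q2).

Answer: 1

Derivation:
t=0-2: P1@Q0 runs 2, rem=4, quantum used, demote→Q1. Q0=[P2,P3,P4,P5] Q1=[P1] Q2=[]
t=2-4: P2@Q0 runs 2, rem=5, I/O yield, promote→Q0. Q0=[P3,P4,P5,P2] Q1=[P1] Q2=[]
t=4-6: P3@Q0 runs 2, rem=5, quantum used, demote→Q1. Q0=[P4,P5,P2] Q1=[P1,P3] Q2=[]
t=6-7: P4@Q0 runs 1, rem=13, I/O yield, promote→Q0. Q0=[P5,P2,P4] Q1=[P1,P3] Q2=[]
t=7-9: P5@Q0 runs 2, rem=7, quantum used, demote→Q1. Q0=[P2,P4] Q1=[P1,P3,P5] Q2=[]
t=9-11: P2@Q0 runs 2, rem=3, I/O yield, promote→Q0. Q0=[P4,P2] Q1=[P1,P3,P5] Q2=[]
t=11-12: P4@Q0 runs 1, rem=12, I/O yield, promote→Q0. Q0=[P2,P4] Q1=[P1,P3,P5] Q2=[]
t=12-14: P2@Q0 runs 2, rem=1, I/O yield, promote→Q0. Q0=[P4,P2] Q1=[P1,P3,P5] Q2=[]
t=14-15: P4@Q0 runs 1, rem=11, I/O yield, promote→Q0. Q0=[P2,P4] Q1=[P1,P3,P5] Q2=[]
t=15-16: P2@Q0 runs 1, rem=0, completes. Q0=[P4] Q1=[P1,P3,P5] Q2=[]
t=16-17: P4@Q0 runs 1, rem=10, I/O yield, promote→Q0. Q0=[P4] Q1=[P1,P3,P5] Q2=[]
t=17-18: P4@Q0 runs 1, rem=9, I/O yield, promote→Q0. Q0=[P4] Q1=[P1,P3,P5] Q2=[]
t=18-19: P4@Q0 runs 1, rem=8, I/O yield, promote→Q0. Q0=[P4] Q1=[P1,P3,P5] Q2=[]
t=19-20: P4@Q0 runs 1, rem=7, I/O yield, promote→Q0. Q0=[P4] Q1=[P1,P3,P5] Q2=[]
t=20-21: P4@Q0 runs 1, rem=6, I/O yield, promote→Q0. Q0=[P4] Q1=[P1,P3,P5] Q2=[]
t=21-22: P4@Q0 runs 1, rem=5, I/O yield, promote→Q0. Q0=[P4] Q1=[P1,P3,P5] Q2=[]
t=22-23: P4@Q0 runs 1, rem=4, I/O yield, promote→Q0. Q0=[P4] Q1=[P1,P3,P5] Q2=[]
t=23-24: P4@Q0 runs 1, rem=3, I/O yield, promote→Q0. Q0=[P4] Q1=[P1,P3,P5] Q2=[]
t=24-25: P4@Q0 runs 1, rem=2, I/O yield, promote→Q0. Q0=[P4] Q1=[P1,P3,P5] Q2=[]
t=25-26: P4@Q0 runs 1, rem=1, I/O yield, promote→Q0. Q0=[P4] Q1=[P1,P3,P5] Q2=[]
t=26-27: P4@Q0 runs 1, rem=0, completes. Q0=[] Q1=[P1,P3,P5] Q2=[]
t=27-31: P1@Q1 runs 4, rem=0, completes. Q0=[] Q1=[P3,P5] Q2=[]
t=31-35: P3@Q1 runs 4, rem=1, quantum used, demote→Q2. Q0=[] Q1=[P5] Q2=[P3]
t=35-39: P5@Q1 runs 4, rem=3, quantum used, demote→Q2. Q0=[] Q1=[] Q2=[P3,P5]
t=39-40: P3@Q2 runs 1, rem=0, completes. Q0=[] Q1=[] Q2=[P5]
t=40-43: P5@Q2 runs 3, rem=0, completes. Q0=[] Q1=[] Q2=[]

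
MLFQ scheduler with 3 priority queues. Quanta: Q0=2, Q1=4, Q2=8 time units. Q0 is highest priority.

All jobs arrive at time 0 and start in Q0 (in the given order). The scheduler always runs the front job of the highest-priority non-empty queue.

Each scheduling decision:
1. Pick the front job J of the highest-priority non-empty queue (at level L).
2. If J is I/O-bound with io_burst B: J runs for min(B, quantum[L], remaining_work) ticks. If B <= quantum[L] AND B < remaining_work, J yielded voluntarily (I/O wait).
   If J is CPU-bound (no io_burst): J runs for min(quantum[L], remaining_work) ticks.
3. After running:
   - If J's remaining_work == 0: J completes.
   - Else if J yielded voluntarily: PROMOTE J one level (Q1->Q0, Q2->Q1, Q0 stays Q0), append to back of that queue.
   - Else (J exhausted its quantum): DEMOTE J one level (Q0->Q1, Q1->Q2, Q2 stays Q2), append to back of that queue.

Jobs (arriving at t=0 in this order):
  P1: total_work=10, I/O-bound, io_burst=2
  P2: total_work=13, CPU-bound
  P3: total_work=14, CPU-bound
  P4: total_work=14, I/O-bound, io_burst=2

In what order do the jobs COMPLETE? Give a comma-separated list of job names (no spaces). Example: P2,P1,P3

t=0-2: P1@Q0 runs 2, rem=8, I/O yield, promote→Q0. Q0=[P2,P3,P4,P1] Q1=[] Q2=[]
t=2-4: P2@Q0 runs 2, rem=11, quantum used, demote→Q1. Q0=[P3,P4,P1] Q1=[P2] Q2=[]
t=4-6: P3@Q0 runs 2, rem=12, quantum used, demote→Q1. Q0=[P4,P1] Q1=[P2,P3] Q2=[]
t=6-8: P4@Q0 runs 2, rem=12, I/O yield, promote→Q0. Q0=[P1,P4] Q1=[P2,P3] Q2=[]
t=8-10: P1@Q0 runs 2, rem=6, I/O yield, promote→Q0. Q0=[P4,P1] Q1=[P2,P3] Q2=[]
t=10-12: P4@Q0 runs 2, rem=10, I/O yield, promote→Q0. Q0=[P1,P4] Q1=[P2,P3] Q2=[]
t=12-14: P1@Q0 runs 2, rem=4, I/O yield, promote→Q0. Q0=[P4,P1] Q1=[P2,P3] Q2=[]
t=14-16: P4@Q0 runs 2, rem=8, I/O yield, promote→Q0. Q0=[P1,P4] Q1=[P2,P3] Q2=[]
t=16-18: P1@Q0 runs 2, rem=2, I/O yield, promote→Q0. Q0=[P4,P1] Q1=[P2,P3] Q2=[]
t=18-20: P4@Q0 runs 2, rem=6, I/O yield, promote→Q0. Q0=[P1,P4] Q1=[P2,P3] Q2=[]
t=20-22: P1@Q0 runs 2, rem=0, completes. Q0=[P4] Q1=[P2,P3] Q2=[]
t=22-24: P4@Q0 runs 2, rem=4, I/O yield, promote→Q0. Q0=[P4] Q1=[P2,P3] Q2=[]
t=24-26: P4@Q0 runs 2, rem=2, I/O yield, promote→Q0. Q0=[P4] Q1=[P2,P3] Q2=[]
t=26-28: P4@Q0 runs 2, rem=0, completes. Q0=[] Q1=[P2,P3] Q2=[]
t=28-32: P2@Q1 runs 4, rem=7, quantum used, demote→Q2. Q0=[] Q1=[P3] Q2=[P2]
t=32-36: P3@Q1 runs 4, rem=8, quantum used, demote→Q2. Q0=[] Q1=[] Q2=[P2,P3]
t=36-43: P2@Q2 runs 7, rem=0, completes. Q0=[] Q1=[] Q2=[P3]
t=43-51: P3@Q2 runs 8, rem=0, completes. Q0=[] Q1=[] Q2=[]

Answer: P1,P4,P2,P3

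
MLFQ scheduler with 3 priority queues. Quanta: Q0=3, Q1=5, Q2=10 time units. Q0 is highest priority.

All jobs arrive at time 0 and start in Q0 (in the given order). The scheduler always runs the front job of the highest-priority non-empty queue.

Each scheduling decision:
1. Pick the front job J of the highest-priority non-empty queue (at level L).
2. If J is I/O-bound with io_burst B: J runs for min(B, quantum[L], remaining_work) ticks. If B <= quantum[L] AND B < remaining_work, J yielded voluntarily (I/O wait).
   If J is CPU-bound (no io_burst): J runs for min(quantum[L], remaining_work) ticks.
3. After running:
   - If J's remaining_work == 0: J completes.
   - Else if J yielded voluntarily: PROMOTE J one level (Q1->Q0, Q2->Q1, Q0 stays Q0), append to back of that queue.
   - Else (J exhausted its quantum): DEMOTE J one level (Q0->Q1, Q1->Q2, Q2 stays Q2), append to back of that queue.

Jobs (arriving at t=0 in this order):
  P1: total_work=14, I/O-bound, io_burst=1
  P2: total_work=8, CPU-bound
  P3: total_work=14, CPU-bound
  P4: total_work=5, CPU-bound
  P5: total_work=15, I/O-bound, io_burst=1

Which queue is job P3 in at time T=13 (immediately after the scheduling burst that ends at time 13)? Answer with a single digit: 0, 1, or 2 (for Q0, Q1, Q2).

Answer: 1

Derivation:
t=0-1: P1@Q0 runs 1, rem=13, I/O yield, promote→Q0. Q0=[P2,P3,P4,P5,P1] Q1=[] Q2=[]
t=1-4: P2@Q0 runs 3, rem=5, quantum used, demote→Q1. Q0=[P3,P4,P5,P1] Q1=[P2] Q2=[]
t=4-7: P3@Q0 runs 3, rem=11, quantum used, demote→Q1. Q0=[P4,P5,P1] Q1=[P2,P3] Q2=[]
t=7-10: P4@Q0 runs 3, rem=2, quantum used, demote→Q1. Q0=[P5,P1] Q1=[P2,P3,P4] Q2=[]
t=10-11: P5@Q0 runs 1, rem=14, I/O yield, promote→Q0. Q0=[P1,P5] Q1=[P2,P3,P4] Q2=[]
t=11-12: P1@Q0 runs 1, rem=12, I/O yield, promote→Q0. Q0=[P5,P1] Q1=[P2,P3,P4] Q2=[]
t=12-13: P5@Q0 runs 1, rem=13, I/O yield, promote→Q0. Q0=[P1,P5] Q1=[P2,P3,P4] Q2=[]
t=13-14: P1@Q0 runs 1, rem=11, I/O yield, promote→Q0. Q0=[P5,P1] Q1=[P2,P3,P4] Q2=[]
t=14-15: P5@Q0 runs 1, rem=12, I/O yield, promote→Q0. Q0=[P1,P5] Q1=[P2,P3,P4] Q2=[]
t=15-16: P1@Q0 runs 1, rem=10, I/O yield, promote→Q0. Q0=[P5,P1] Q1=[P2,P3,P4] Q2=[]
t=16-17: P5@Q0 runs 1, rem=11, I/O yield, promote→Q0. Q0=[P1,P5] Q1=[P2,P3,P4] Q2=[]
t=17-18: P1@Q0 runs 1, rem=9, I/O yield, promote→Q0. Q0=[P5,P1] Q1=[P2,P3,P4] Q2=[]
t=18-19: P5@Q0 runs 1, rem=10, I/O yield, promote→Q0. Q0=[P1,P5] Q1=[P2,P3,P4] Q2=[]
t=19-20: P1@Q0 runs 1, rem=8, I/O yield, promote→Q0. Q0=[P5,P1] Q1=[P2,P3,P4] Q2=[]
t=20-21: P5@Q0 runs 1, rem=9, I/O yield, promote→Q0. Q0=[P1,P5] Q1=[P2,P3,P4] Q2=[]
t=21-22: P1@Q0 runs 1, rem=7, I/O yield, promote→Q0. Q0=[P5,P1] Q1=[P2,P3,P4] Q2=[]
t=22-23: P5@Q0 runs 1, rem=8, I/O yield, promote→Q0. Q0=[P1,P5] Q1=[P2,P3,P4] Q2=[]
t=23-24: P1@Q0 runs 1, rem=6, I/O yield, promote→Q0. Q0=[P5,P1] Q1=[P2,P3,P4] Q2=[]
t=24-25: P5@Q0 runs 1, rem=7, I/O yield, promote→Q0. Q0=[P1,P5] Q1=[P2,P3,P4] Q2=[]
t=25-26: P1@Q0 runs 1, rem=5, I/O yield, promote→Q0. Q0=[P5,P1] Q1=[P2,P3,P4] Q2=[]
t=26-27: P5@Q0 runs 1, rem=6, I/O yield, promote→Q0. Q0=[P1,P5] Q1=[P2,P3,P4] Q2=[]
t=27-28: P1@Q0 runs 1, rem=4, I/O yield, promote→Q0. Q0=[P5,P1] Q1=[P2,P3,P4] Q2=[]
t=28-29: P5@Q0 runs 1, rem=5, I/O yield, promote→Q0. Q0=[P1,P5] Q1=[P2,P3,P4] Q2=[]
t=29-30: P1@Q0 runs 1, rem=3, I/O yield, promote→Q0. Q0=[P5,P1] Q1=[P2,P3,P4] Q2=[]
t=30-31: P5@Q0 runs 1, rem=4, I/O yield, promote→Q0. Q0=[P1,P5] Q1=[P2,P3,P4] Q2=[]
t=31-32: P1@Q0 runs 1, rem=2, I/O yield, promote→Q0. Q0=[P5,P1] Q1=[P2,P3,P4] Q2=[]
t=32-33: P5@Q0 runs 1, rem=3, I/O yield, promote→Q0. Q0=[P1,P5] Q1=[P2,P3,P4] Q2=[]
t=33-34: P1@Q0 runs 1, rem=1, I/O yield, promote→Q0. Q0=[P5,P1] Q1=[P2,P3,P4] Q2=[]
t=34-35: P5@Q0 runs 1, rem=2, I/O yield, promote→Q0. Q0=[P1,P5] Q1=[P2,P3,P4] Q2=[]
t=35-36: P1@Q0 runs 1, rem=0, completes. Q0=[P5] Q1=[P2,P3,P4] Q2=[]
t=36-37: P5@Q0 runs 1, rem=1, I/O yield, promote→Q0. Q0=[P5] Q1=[P2,P3,P4] Q2=[]
t=37-38: P5@Q0 runs 1, rem=0, completes. Q0=[] Q1=[P2,P3,P4] Q2=[]
t=38-43: P2@Q1 runs 5, rem=0, completes. Q0=[] Q1=[P3,P4] Q2=[]
t=43-48: P3@Q1 runs 5, rem=6, quantum used, demote→Q2. Q0=[] Q1=[P4] Q2=[P3]
t=48-50: P4@Q1 runs 2, rem=0, completes. Q0=[] Q1=[] Q2=[P3]
t=50-56: P3@Q2 runs 6, rem=0, completes. Q0=[] Q1=[] Q2=[]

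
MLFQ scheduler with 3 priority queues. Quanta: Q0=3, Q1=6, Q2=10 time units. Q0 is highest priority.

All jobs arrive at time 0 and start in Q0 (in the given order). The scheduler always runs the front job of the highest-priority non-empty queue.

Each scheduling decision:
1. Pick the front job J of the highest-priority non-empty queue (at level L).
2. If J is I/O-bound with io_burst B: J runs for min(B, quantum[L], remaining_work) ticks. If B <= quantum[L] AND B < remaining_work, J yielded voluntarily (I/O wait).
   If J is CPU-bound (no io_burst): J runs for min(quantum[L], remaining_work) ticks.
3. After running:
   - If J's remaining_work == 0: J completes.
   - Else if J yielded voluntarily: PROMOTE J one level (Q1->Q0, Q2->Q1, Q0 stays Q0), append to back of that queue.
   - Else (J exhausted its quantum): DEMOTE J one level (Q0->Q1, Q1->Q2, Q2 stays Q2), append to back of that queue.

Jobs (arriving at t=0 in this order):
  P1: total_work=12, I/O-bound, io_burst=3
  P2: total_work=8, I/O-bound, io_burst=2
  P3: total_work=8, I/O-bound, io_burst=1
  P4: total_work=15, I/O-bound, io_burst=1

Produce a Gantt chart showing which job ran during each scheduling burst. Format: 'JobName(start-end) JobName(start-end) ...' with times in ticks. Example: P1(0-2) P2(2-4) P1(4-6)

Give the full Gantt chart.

t=0-3: P1@Q0 runs 3, rem=9, I/O yield, promote→Q0. Q0=[P2,P3,P4,P1] Q1=[] Q2=[]
t=3-5: P2@Q0 runs 2, rem=6, I/O yield, promote→Q0. Q0=[P3,P4,P1,P2] Q1=[] Q2=[]
t=5-6: P3@Q0 runs 1, rem=7, I/O yield, promote→Q0. Q0=[P4,P1,P2,P3] Q1=[] Q2=[]
t=6-7: P4@Q0 runs 1, rem=14, I/O yield, promote→Q0. Q0=[P1,P2,P3,P4] Q1=[] Q2=[]
t=7-10: P1@Q0 runs 3, rem=6, I/O yield, promote→Q0. Q0=[P2,P3,P4,P1] Q1=[] Q2=[]
t=10-12: P2@Q0 runs 2, rem=4, I/O yield, promote→Q0. Q0=[P3,P4,P1,P2] Q1=[] Q2=[]
t=12-13: P3@Q0 runs 1, rem=6, I/O yield, promote→Q0. Q0=[P4,P1,P2,P3] Q1=[] Q2=[]
t=13-14: P4@Q0 runs 1, rem=13, I/O yield, promote→Q0. Q0=[P1,P2,P3,P4] Q1=[] Q2=[]
t=14-17: P1@Q0 runs 3, rem=3, I/O yield, promote→Q0. Q0=[P2,P3,P4,P1] Q1=[] Q2=[]
t=17-19: P2@Q0 runs 2, rem=2, I/O yield, promote→Q0. Q0=[P3,P4,P1,P2] Q1=[] Q2=[]
t=19-20: P3@Q0 runs 1, rem=5, I/O yield, promote→Q0. Q0=[P4,P1,P2,P3] Q1=[] Q2=[]
t=20-21: P4@Q0 runs 1, rem=12, I/O yield, promote→Q0. Q0=[P1,P2,P3,P4] Q1=[] Q2=[]
t=21-24: P1@Q0 runs 3, rem=0, completes. Q0=[P2,P3,P4] Q1=[] Q2=[]
t=24-26: P2@Q0 runs 2, rem=0, completes. Q0=[P3,P4] Q1=[] Q2=[]
t=26-27: P3@Q0 runs 1, rem=4, I/O yield, promote→Q0. Q0=[P4,P3] Q1=[] Q2=[]
t=27-28: P4@Q0 runs 1, rem=11, I/O yield, promote→Q0. Q0=[P3,P4] Q1=[] Q2=[]
t=28-29: P3@Q0 runs 1, rem=3, I/O yield, promote→Q0. Q0=[P4,P3] Q1=[] Q2=[]
t=29-30: P4@Q0 runs 1, rem=10, I/O yield, promote→Q0. Q0=[P3,P4] Q1=[] Q2=[]
t=30-31: P3@Q0 runs 1, rem=2, I/O yield, promote→Q0. Q0=[P4,P3] Q1=[] Q2=[]
t=31-32: P4@Q0 runs 1, rem=9, I/O yield, promote→Q0. Q0=[P3,P4] Q1=[] Q2=[]
t=32-33: P3@Q0 runs 1, rem=1, I/O yield, promote→Q0. Q0=[P4,P3] Q1=[] Q2=[]
t=33-34: P4@Q0 runs 1, rem=8, I/O yield, promote→Q0. Q0=[P3,P4] Q1=[] Q2=[]
t=34-35: P3@Q0 runs 1, rem=0, completes. Q0=[P4] Q1=[] Q2=[]
t=35-36: P4@Q0 runs 1, rem=7, I/O yield, promote→Q0. Q0=[P4] Q1=[] Q2=[]
t=36-37: P4@Q0 runs 1, rem=6, I/O yield, promote→Q0. Q0=[P4] Q1=[] Q2=[]
t=37-38: P4@Q0 runs 1, rem=5, I/O yield, promote→Q0. Q0=[P4] Q1=[] Q2=[]
t=38-39: P4@Q0 runs 1, rem=4, I/O yield, promote→Q0. Q0=[P4] Q1=[] Q2=[]
t=39-40: P4@Q0 runs 1, rem=3, I/O yield, promote→Q0. Q0=[P4] Q1=[] Q2=[]
t=40-41: P4@Q0 runs 1, rem=2, I/O yield, promote→Q0. Q0=[P4] Q1=[] Q2=[]
t=41-42: P4@Q0 runs 1, rem=1, I/O yield, promote→Q0. Q0=[P4] Q1=[] Q2=[]
t=42-43: P4@Q0 runs 1, rem=0, completes. Q0=[] Q1=[] Q2=[]

Answer: P1(0-3) P2(3-5) P3(5-6) P4(6-7) P1(7-10) P2(10-12) P3(12-13) P4(13-14) P1(14-17) P2(17-19) P3(19-20) P4(20-21) P1(21-24) P2(24-26) P3(26-27) P4(27-28) P3(28-29) P4(29-30) P3(30-31) P4(31-32) P3(32-33) P4(33-34) P3(34-35) P4(35-36) P4(36-37) P4(37-38) P4(38-39) P4(39-40) P4(40-41) P4(41-42) P4(42-43)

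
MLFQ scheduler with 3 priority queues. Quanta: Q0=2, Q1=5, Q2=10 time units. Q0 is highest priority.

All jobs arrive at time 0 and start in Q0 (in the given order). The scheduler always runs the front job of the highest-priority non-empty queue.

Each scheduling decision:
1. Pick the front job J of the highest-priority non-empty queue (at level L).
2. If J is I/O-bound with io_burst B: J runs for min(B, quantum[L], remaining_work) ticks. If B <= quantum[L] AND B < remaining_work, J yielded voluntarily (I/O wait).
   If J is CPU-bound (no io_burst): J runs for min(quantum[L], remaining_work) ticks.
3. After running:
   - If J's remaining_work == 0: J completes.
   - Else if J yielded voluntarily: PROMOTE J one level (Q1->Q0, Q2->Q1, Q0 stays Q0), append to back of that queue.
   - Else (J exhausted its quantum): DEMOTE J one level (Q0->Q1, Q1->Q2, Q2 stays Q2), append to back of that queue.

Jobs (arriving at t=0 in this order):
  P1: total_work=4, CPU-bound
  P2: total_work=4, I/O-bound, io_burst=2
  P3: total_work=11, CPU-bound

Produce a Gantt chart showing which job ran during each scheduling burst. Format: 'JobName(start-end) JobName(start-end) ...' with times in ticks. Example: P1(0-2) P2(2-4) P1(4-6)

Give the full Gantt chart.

t=0-2: P1@Q0 runs 2, rem=2, quantum used, demote→Q1. Q0=[P2,P3] Q1=[P1] Q2=[]
t=2-4: P2@Q0 runs 2, rem=2, I/O yield, promote→Q0. Q0=[P3,P2] Q1=[P1] Q2=[]
t=4-6: P3@Q0 runs 2, rem=9, quantum used, demote→Q1. Q0=[P2] Q1=[P1,P3] Q2=[]
t=6-8: P2@Q0 runs 2, rem=0, completes. Q0=[] Q1=[P1,P3] Q2=[]
t=8-10: P1@Q1 runs 2, rem=0, completes. Q0=[] Q1=[P3] Q2=[]
t=10-15: P3@Q1 runs 5, rem=4, quantum used, demote→Q2. Q0=[] Q1=[] Q2=[P3]
t=15-19: P3@Q2 runs 4, rem=0, completes. Q0=[] Q1=[] Q2=[]

Answer: P1(0-2) P2(2-4) P3(4-6) P2(6-8) P1(8-10) P3(10-15) P3(15-19)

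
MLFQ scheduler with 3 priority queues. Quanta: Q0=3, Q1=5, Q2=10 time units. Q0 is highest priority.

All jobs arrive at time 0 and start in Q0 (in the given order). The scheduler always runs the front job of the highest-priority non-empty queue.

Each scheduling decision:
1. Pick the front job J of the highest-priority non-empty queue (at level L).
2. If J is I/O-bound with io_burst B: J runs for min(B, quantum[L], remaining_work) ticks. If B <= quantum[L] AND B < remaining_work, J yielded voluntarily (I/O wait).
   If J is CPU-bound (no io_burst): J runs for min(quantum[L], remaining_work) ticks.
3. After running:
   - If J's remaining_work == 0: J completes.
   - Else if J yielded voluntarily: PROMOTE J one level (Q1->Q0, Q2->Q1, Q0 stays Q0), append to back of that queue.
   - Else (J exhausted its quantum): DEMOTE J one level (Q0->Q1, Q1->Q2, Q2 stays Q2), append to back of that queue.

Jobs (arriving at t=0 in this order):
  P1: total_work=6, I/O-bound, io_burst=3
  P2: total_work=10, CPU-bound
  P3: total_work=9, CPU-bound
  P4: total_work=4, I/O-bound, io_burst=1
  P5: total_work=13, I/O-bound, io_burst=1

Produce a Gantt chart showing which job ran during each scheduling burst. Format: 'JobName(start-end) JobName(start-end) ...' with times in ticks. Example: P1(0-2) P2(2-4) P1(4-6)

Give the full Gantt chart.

t=0-3: P1@Q0 runs 3, rem=3, I/O yield, promote→Q0. Q0=[P2,P3,P4,P5,P1] Q1=[] Q2=[]
t=3-6: P2@Q0 runs 3, rem=7, quantum used, demote→Q1. Q0=[P3,P4,P5,P1] Q1=[P2] Q2=[]
t=6-9: P3@Q0 runs 3, rem=6, quantum used, demote→Q1. Q0=[P4,P5,P1] Q1=[P2,P3] Q2=[]
t=9-10: P4@Q0 runs 1, rem=3, I/O yield, promote→Q0. Q0=[P5,P1,P4] Q1=[P2,P3] Q2=[]
t=10-11: P5@Q0 runs 1, rem=12, I/O yield, promote→Q0. Q0=[P1,P4,P5] Q1=[P2,P3] Q2=[]
t=11-14: P1@Q0 runs 3, rem=0, completes. Q0=[P4,P5] Q1=[P2,P3] Q2=[]
t=14-15: P4@Q0 runs 1, rem=2, I/O yield, promote→Q0. Q0=[P5,P4] Q1=[P2,P3] Q2=[]
t=15-16: P5@Q0 runs 1, rem=11, I/O yield, promote→Q0. Q0=[P4,P5] Q1=[P2,P3] Q2=[]
t=16-17: P4@Q0 runs 1, rem=1, I/O yield, promote→Q0. Q0=[P5,P4] Q1=[P2,P3] Q2=[]
t=17-18: P5@Q0 runs 1, rem=10, I/O yield, promote→Q0. Q0=[P4,P5] Q1=[P2,P3] Q2=[]
t=18-19: P4@Q0 runs 1, rem=0, completes. Q0=[P5] Q1=[P2,P3] Q2=[]
t=19-20: P5@Q0 runs 1, rem=9, I/O yield, promote→Q0. Q0=[P5] Q1=[P2,P3] Q2=[]
t=20-21: P5@Q0 runs 1, rem=8, I/O yield, promote→Q0. Q0=[P5] Q1=[P2,P3] Q2=[]
t=21-22: P5@Q0 runs 1, rem=7, I/O yield, promote→Q0. Q0=[P5] Q1=[P2,P3] Q2=[]
t=22-23: P5@Q0 runs 1, rem=6, I/O yield, promote→Q0. Q0=[P5] Q1=[P2,P3] Q2=[]
t=23-24: P5@Q0 runs 1, rem=5, I/O yield, promote→Q0. Q0=[P5] Q1=[P2,P3] Q2=[]
t=24-25: P5@Q0 runs 1, rem=4, I/O yield, promote→Q0. Q0=[P5] Q1=[P2,P3] Q2=[]
t=25-26: P5@Q0 runs 1, rem=3, I/O yield, promote→Q0. Q0=[P5] Q1=[P2,P3] Q2=[]
t=26-27: P5@Q0 runs 1, rem=2, I/O yield, promote→Q0. Q0=[P5] Q1=[P2,P3] Q2=[]
t=27-28: P5@Q0 runs 1, rem=1, I/O yield, promote→Q0. Q0=[P5] Q1=[P2,P3] Q2=[]
t=28-29: P5@Q0 runs 1, rem=0, completes. Q0=[] Q1=[P2,P3] Q2=[]
t=29-34: P2@Q1 runs 5, rem=2, quantum used, demote→Q2. Q0=[] Q1=[P3] Q2=[P2]
t=34-39: P3@Q1 runs 5, rem=1, quantum used, demote→Q2. Q0=[] Q1=[] Q2=[P2,P3]
t=39-41: P2@Q2 runs 2, rem=0, completes. Q0=[] Q1=[] Q2=[P3]
t=41-42: P3@Q2 runs 1, rem=0, completes. Q0=[] Q1=[] Q2=[]

Answer: P1(0-3) P2(3-6) P3(6-9) P4(9-10) P5(10-11) P1(11-14) P4(14-15) P5(15-16) P4(16-17) P5(17-18) P4(18-19) P5(19-20) P5(20-21) P5(21-22) P5(22-23) P5(23-24) P5(24-25) P5(25-26) P5(26-27) P5(27-28) P5(28-29) P2(29-34) P3(34-39) P2(39-41) P3(41-42)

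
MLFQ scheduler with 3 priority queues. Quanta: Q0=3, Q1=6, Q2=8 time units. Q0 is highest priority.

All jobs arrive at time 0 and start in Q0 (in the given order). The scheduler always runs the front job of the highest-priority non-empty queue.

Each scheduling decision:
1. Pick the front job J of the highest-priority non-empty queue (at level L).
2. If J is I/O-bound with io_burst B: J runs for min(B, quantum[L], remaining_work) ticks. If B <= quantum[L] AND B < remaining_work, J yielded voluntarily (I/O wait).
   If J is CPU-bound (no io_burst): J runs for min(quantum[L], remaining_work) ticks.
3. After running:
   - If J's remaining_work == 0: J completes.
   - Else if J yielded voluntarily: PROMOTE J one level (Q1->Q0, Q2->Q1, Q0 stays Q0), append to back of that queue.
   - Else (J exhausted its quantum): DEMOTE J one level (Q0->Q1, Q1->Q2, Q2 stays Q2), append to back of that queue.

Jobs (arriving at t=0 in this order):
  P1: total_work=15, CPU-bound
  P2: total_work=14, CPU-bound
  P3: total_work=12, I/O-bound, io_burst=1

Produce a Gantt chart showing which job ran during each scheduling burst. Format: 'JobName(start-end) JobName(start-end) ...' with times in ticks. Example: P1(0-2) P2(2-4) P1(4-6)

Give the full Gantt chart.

t=0-3: P1@Q0 runs 3, rem=12, quantum used, demote→Q1. Q0=[P2,P3] Q1=[P1] Q2=[]
t=3-6: P2@Q0 runs 3, rem=11, quantum used, demote→Q1. Q0=[P3] Q1=[P1,P2] Q2=[]
t=6-7: P3@Q0 runs 1, rem=11, I/O yield, promote→Q0. Q0=[P3] Q1=[P1,P2] Q2=[]
t=7-8: P3@Q0 runs 1, rem=10, I/O yield, promote→Q0. Q0=[P3] Q1=[P1,P2] Q2=[]
t=8-9: P3@Q0 runs 1, rem=9, I/O yield, promote→Q0. Q0=[P3] Q1=[P1,P2] Q2=[]
t=9-10: P3@Q0 runs 1, rem=8, I/O yield, promote→Q0. Q0=[P3] Q1=[P1,P2] Q2=[]
t=10-11: P3@Q0 runs 1, rem=7, I/O yield, promote→Q0. Q0=[P3] Q1=[P1,P2] Q2=[]
t=11-12: P3@Q0 runs 1, rem=6, I/O yield, promote→Q0. Q0=[P3] Q1=[P1,P2] Q2=[]
t=12-13: P3@Q0 runs 1, rem=5, I/O yield, promote→Q0. Q0=[P3] Q1=[P1,P2] Q2=[]
t=13-14: P3@Q0 runs 1, rem=4, I/O yield, promote→Q0. Q0=[P3] Q1=[P1,P2] Q2=[]
t=14-15: P3@Q0 runs 1, rem=3, I/O yield, promote→Q0. Q0=[P3] Q1=[P1,P2] Q2=[]
t=15-16: P3@Q0 runs 1, rem=2, I/O yield, promote→Q0. Q0=[P3] Q1=[P1,P2] Q2=[]
t=16-17: P3@Q0 runs 1, rem=1, I/O yield, promote→Q0. Q0=[P3] Q1=[P1,P2] Q2=[]
t=17-18: P3@Q0 runs 1, rem=0, completes. Q0=[] Q1=[P1,P2] Q2=[]
t=18-24: P1@Q1 runs 6, rem=6, quantum used, demote→Q2. Q0=[] Q1=[P2] Q2=[P1]
t=24-30: P2@Q1 runs 6, rem=5, quantum used, demote→Q2. Q0=[] Q1=[] Q2=[P1,P2]
t=30-36: P1@Q2 runs 6, rem=0, completes. Q0=[] Q1=[] Q2=[P2]
t=36-41: P2@Q2 runs 5, rem=0, completes. Q0=[] Q1=[] Q2=[]

Answer: P1(0-3) P2(3-6) P3(6-7) P3(7-8) P3(8-9) P3(9-10) P3(10-11) P3(11-12) P3(12-13) P3(13-14) P3(14-15) P3(15-16) P3(16-17) P3(17-18) P1(18-24) P2(24-30) P1(30-36) P2(36-41)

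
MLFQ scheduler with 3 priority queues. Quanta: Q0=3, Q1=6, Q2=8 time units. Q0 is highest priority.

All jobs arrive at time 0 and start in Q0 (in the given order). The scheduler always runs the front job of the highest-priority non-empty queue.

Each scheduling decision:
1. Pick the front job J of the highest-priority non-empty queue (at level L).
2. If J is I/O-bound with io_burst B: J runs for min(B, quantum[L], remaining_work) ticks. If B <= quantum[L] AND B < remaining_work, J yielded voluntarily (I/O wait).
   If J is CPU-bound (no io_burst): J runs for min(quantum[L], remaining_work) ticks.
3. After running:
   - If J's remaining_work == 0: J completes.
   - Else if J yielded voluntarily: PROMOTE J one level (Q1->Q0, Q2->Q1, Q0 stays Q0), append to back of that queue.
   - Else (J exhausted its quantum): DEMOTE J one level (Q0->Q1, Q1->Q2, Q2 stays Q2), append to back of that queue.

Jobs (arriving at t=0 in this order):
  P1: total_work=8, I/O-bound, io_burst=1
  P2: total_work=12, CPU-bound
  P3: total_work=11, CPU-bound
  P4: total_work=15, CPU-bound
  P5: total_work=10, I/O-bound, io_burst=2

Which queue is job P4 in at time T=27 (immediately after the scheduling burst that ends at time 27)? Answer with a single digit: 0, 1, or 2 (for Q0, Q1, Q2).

t=0-1: P1@Q0 runs 1, rem=7, I/O yield, promote→Q0. Q0=[P2,P3,P4,P5,P1] Q1=[] Q2=[]
t=1-4: P2@Q0 runs 3, rem=9, quantum used, demote→Q1. Q0=[P3,P4,P5,P1] Q1=[P2] Q2=[]
t=4-7: P3@Q0 runs 3, rem=8, quantum used, demote→Q1. Q0=[P4,P5,P1] Q1=[P2,P3] Q2=[]
t=7-10: P4@Q0 runs 3, rem=12, quantum used, demote→Q1. Q0=[P5,P1] Q1=[P2,P3,P4] Q2=[]
t=10-12: P5@Q0 runs 2, rem=8, I/O yield, promote→Q0. Q0=[P1,P5] Q1=[P2,P3,P4] Q2=[]
t=12-13: P1@Q0 runs 1, rem=6, I/O yield, promote→Q0. Q0=[P5,P1] Q1=[P2,P3,P4] Q2=[]
t=13-15: P5@Q0 runs 2, rem=6, I/O yield, promote→Q0. Q0=[P1,P5] Q1=[P2,P3,P4] Q2=[]
t=15-16: P1@Q0 runs 1, rem=5, I/O yield, promote→Q0. Q0=[P5,P1] Q1=[P2,P3,P4] Q2=[]
t=16-18: P5@Q0 runs 2, rem=4, I/O yield, promote→Q0. Q0=[P1,P5] Q1=[P2,P3,P4] Q2=[]
t=18-19: P1@Q0 runs 1, rem=4, I/O yield, promote→Q0. Q0=[P5,P1] Q1=[P2,P3,P4] Q2=[]
t=19-21: P5@Q0 runs 2, rem=2, I/O yield, promote→Q0. Q0=[P1,P5] Q1=[P2,P3,P4] Q2=[]
t=21-22: P1@Q0 runs 1, rem=3, I/O yield, promote→Q0. Q0=[P5,P1] Q1=[P2,P3,P4] Q2=[]
t=22-24: P5@Q0 runs 2, rem=0, completes. Q0=[P1] Q1=[P2,P3,P4] Q2=[]
t=24-25: P1@Q0 runs 1, rem=2, I/O yield, promote→Q0. Q0=[P1] Q1=[P2,P3,P4] Q2=[]
t=25-26: P1@Q0 runs 1, rem=1, I/O yield, promote→Q0. Q0=[P1] Q1=[P2,P3,P4] Q2=[]
t=26-27: P1@Q0 runs 1, rem=0, completes. Q0=[] Q1=[P2,P3,P4] Q2=[]
t=27-33: P2@Q1 runs 6, rem=3, quantum used, demote→Q2. Q0=[] Q1=[P3,P4] Q2=[P2]
t=33-39: P3@Q1 runs 6, rem=2, quantum used, demote→Q2. Q0=[] Q1=[P4] Q2=[P2,P3]
t=39-45: P4@Q1 runs 6, rem=6, quantum used, demote→Q2. Q0=[] Q1=[] Q2=[P2,P3,P4]
t=45-48: P2@Q2 runs 3, rem=0, completes. Q0=[] Q1=[] Q2=[P3,P4]
t=48-50: P3@Q2 runs 2, rem=0, completes. Q0=[] Q1=[] Q2=[P4]
t=50-56: P4@Q2 runs 6, rem=0, completes. Q0=[] Q1=[] Q2=[]

Answer: 1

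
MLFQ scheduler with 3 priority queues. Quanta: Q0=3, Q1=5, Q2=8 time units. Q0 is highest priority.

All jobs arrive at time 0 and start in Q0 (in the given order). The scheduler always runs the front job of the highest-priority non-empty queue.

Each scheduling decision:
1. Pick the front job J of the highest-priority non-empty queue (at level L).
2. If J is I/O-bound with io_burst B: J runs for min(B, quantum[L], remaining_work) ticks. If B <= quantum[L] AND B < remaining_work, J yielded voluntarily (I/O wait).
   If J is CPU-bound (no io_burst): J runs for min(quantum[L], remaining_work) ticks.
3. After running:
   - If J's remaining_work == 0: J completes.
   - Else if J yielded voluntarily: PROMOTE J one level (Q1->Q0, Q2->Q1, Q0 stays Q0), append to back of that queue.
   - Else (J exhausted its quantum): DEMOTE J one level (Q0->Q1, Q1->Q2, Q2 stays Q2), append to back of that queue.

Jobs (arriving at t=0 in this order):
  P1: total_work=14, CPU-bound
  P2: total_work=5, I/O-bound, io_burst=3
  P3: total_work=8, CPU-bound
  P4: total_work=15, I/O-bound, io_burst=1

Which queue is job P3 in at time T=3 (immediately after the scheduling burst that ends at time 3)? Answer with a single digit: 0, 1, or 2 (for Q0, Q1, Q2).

Answer: 0

Derivation:
t=0-3: P1@Q0 runs 3, rem=11, quantum used, demote→Q1. Q0=[P2,P3,P4] Q1=[P1] Q2=[]
t=3-6: P2@Q0 runs 3, rem=2, I/O yield, promote→Q0. Q0=[P3,P4,P2] Q1=[P1] Q2=[]
t=6-9: P3@Q0 runs 3, rem=5, quantum used, demote→Q1. Q0=[P4,P2] Q1=[P1,P3] Q2=[]
t=9-10: P4@Q0 runs 1, rem=14, I/O yield, promote→Q0. Q0=[P2,P4] Q1=[P1,P3] Q2=[]
t=10-12: P2@Q0 runs 2, rem=0, completes. Q0=[P4] Q1=[P1,P3] Q2=[]
t=12-13: P4@Q0 runs 1, rem=13, I/O yield, promote→Q0. Q0=[P4] Q1=[P1,P3] Q2=[]
t=13-14: P4@Q0 runs 1, rem=12, I/O yield, promote→Q0. Q0=[P4] Q1=[P1,P3] Q2=[]
t=14-15: P4@Q0 runs 1, rem=11, I/O yield, promote→Q0. Q0=[P4] Q1=[P1,P3] Q2=[]
t=15-16: P4@Q0 runs 1, rem=10, I/O yield, promote→Q0. Q0=[P4] Q1=[P1,P3] Q2=[]
t=16-17: P4@Q0 runs 1, rem=9, I/O yield, promote→Q0. Q0=[P4] Q1=[P1,P3] Q2=[]
t=17-18: P4@Q0 runs 1, rem=8, I/O yield, promote→Q0. Q0=[P4] Q1=[P1,P3] Q2=[]
t=18-19: P4@Q0 runs 1, rem=7, I/O yield, promote→Q0. Q0=[P4] Q1=[P1,P3] Q2=[]
t=19-20: P4@Q0 runs 1, rem=6, I/O yield, promote→Q0. Q0=[P4] Q1=[P1,P3] Q2=[]
t=20-21: P4@Q0 runs 1, rem=5, I/O yield, promote→Q0. Q0=[P4] Q1=[P1,P3] Q2=[]
t=21-22: P4@Q0 runs 1, rem=4, I/O yield, promote→Q0. Q0=[P4] Q1=[P1,P3] Q2=[]
t=22-23: P4@Q0 runs 1, rem=3, I/O yield, promote→Q0. Q0=[P4] Q1=[P1,P3] Q2=[]
t=23-24: P4@Q0 runs 1, rem=2, I/O yield, promote→Q0. Q0=[P4] Q1=[P1,P3] Q2=[]
t=24-25: P4@Q0 runs 1, rem=1, I/O yield, promote→Q0. Q0=[P4] Q1=[P1,P3] Q2=[]
t=25-26: P4@Q0 runs 1, rem=0, completes. Q0=[] Q1=[P1,P3] Q2=[]
t=26-31: P1@Q1 runs 5, rem=6, quantum used, demote→Q2. Q0=[] Q1=[P3] Q2=[P1]
t=31-36: P3@Q1 runs 5, rem=0, completes. Q0=[] Q1=[] Q2=[P1]
t=36-42: P1@Q2 runs 6, rem=0, completes. Q0=[] Q1=[] Q2=[]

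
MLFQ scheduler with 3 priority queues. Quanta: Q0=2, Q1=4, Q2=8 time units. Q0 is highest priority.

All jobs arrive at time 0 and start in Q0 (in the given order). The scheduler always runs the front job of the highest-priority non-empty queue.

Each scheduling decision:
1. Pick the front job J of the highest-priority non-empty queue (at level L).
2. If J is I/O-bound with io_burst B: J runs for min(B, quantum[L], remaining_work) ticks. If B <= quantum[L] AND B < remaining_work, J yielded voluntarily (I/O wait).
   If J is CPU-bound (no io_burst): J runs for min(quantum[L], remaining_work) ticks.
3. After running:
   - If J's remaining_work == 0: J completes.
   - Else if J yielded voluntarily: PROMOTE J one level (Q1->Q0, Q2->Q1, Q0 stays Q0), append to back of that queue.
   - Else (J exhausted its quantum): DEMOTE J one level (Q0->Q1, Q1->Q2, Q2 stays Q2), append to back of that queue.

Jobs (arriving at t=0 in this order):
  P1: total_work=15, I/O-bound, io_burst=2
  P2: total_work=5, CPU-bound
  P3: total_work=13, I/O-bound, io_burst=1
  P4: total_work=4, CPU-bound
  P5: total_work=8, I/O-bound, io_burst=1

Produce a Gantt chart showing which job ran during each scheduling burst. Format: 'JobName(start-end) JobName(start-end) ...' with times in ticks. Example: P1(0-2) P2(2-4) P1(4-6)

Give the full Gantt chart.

t=0-2: P1@Q0 runs 2, rem=13, I/O yield, promote→Q0. Q0=[P2,P3,P4,P5,P1] Q1=[] Q2=[]
t=2-4: P2@Q0 runs 2, rem=3, quantum used, demote→Q1. Q0=[P3,P4,P5,P1] Q1=[P2] Q2=[]
t=4-5: P3@Q0 runs 1, rem=12, I/O yield, promote→Q0. Q0=[P4,P5,P1,P3] Q1=[P2] Q2=[]
t=5-7: P4@Q0 runs 2, rem=2, quantum used, demote→Q1. Q0=[P5,P1,P3] Q1=[P2,P4] Q2=[]
t=7-8: P5@Q0 runs 1, rem=7, I/O yield, promote→Q0. Q0=[P1,P3,P5] Q1=[P2,P4] Q2=[]
t=8-10: P1@Q0 runs 2, rem=11, I/O yield, promote→Q0. Q0=[P3,P5,P1] Q1=[P2,P4] Q2=[]
t=10-11: P3@Q0 runs 1, rem=11, I/O yield, promote→Q0. Q0=[P5,P1,P3] Q1=[P2,P4] Q2=[]
t=11-12: P5@Q0 runs 1, rem=6, I/O yield, promote→Q0. Q0=[P1,P3,P5] Q1=[P2,P4] Q2=[]
t=12-14: P1@Q0 runs 2, rem=9, I/O yield, promote→Q0. Q0=[P3,P5,P1] Q1=[P2,P4] Q2=[]
t=14-15: P3@Q0 runs 1, rem=10, I/O yield, promote→Q0. Q0=[P5,P1,P3] Q1=[P2,P4] Q2=[]
t=15-16: P5@Q0 runs 1, rem=5, I/O yield, promote→Q0. Q0=[P1,P3,P5] Q1=[P2,P4] Q2=[]
t=16-18: P1@Q0 runs 2, rem=7, I/O yield, promote→Q0. Q0=[P3,P5,P1] Q1=[P2,P4] Q2=[]
t=18-19: P3@Q0 runs 1, rem=9, I/O yield, promote→Q0. Q0=[P5,P1,P3] Q1=[P2,P4] Q2=[]
t=19-20: P5@Q0 runs 1, rem=4, I/O yield, promote→Q0. Q0=[P1,P3,P5] Q1=[P2,P4] Q2=[]
t=20-22: P1@Q0 runs 2, rem=5, I/O yield, promote→Q0. Q0=[P3,P5,P1] Q1=[P2,P4] Q2=[]
t=22-23: P3@Q0 runs 1, rem=8, I/O yield, promote→Q0. Q0=[P5,P1,P3] Q1=[P2,P4] Q2=[]
t=23-24: P5@Q0 runs 1, rem=3, I/O yield, promote→Q0. Q0=[P1,P3,P5] Q1=[P2,P4] Q2=[]
t=24-26: P1@Q0 runs 2, rem=3, I/O yield, promote→Q0. Q0=[P3,P5,P1] Q1=[P2,P4] Q2=[]
t=26-27: P3@Q0 runs 1, rem=7, I/O yield, promote→Q0. Q0=[P5,P1,P3] Q1=[P2,P4] Q2=[]
t=27-28: P5@Q0 runs 1, rem=2, I/O yield, promote→Q0. Q0=[P1,P3,P5] Q1=[P2,P4] Q2=[]
t=28-30: P1@Q0 runs 2, rem=1, I/O yield, promote→Q0. Q0=[P3,P5,P1] Q1=[P2,P4] Q2=[]
t=30-31: P3@Q0 runs 1, rem=6, I/O yield, promote→Q0. Q0=[P5,P1,P3] Q1=[P2,P4] Q2=[]
t=31-32: P5@Q0 runs 1, rem=1, I/O yield, promote→Q0. Q0=[P1,P3,P5] Q1=[P2,P4] Q2=[]
t=32-33: P1@Q0 runs 1, rem=0, completes. Q0=[P3,P5] Q1=[P2,P4] Q2=[]
t=33-34: P3@Q0 runs 1, rem=5, I/O yield, promote→Q0. Q0=[P5,P3] Q1=[P2,P4] Q2=[]
t=34-35: P5@Q0 runs 1, rem=0, completes. Q0=[P3] Q1=[P2,P4] Q2=[]
t=35-36: P3@Q0 runs 1, rem=4, I/O yield, promote→Q0. Q0=[P3] Q1=[P2,P4] Q2=[]
t=36-37: P3@Q0 runs 1, rem=3, I/O yield, promote→Q0. Q0=[P3] Q1=[P2,P4] Q2=[]
t=37-38: P3@Q0 runs 1, rem=2, I/O yield, promote→Q0. Q0=[P3] Q1=[P2,P4] Q2=[]
t=38-39: P3@Q0 runs 1, rem=1, I/O yield, promote→Q0. Q0=[P3] Q1=[P2,P4] Q2=[]
t=39-40: P3@Q0 runs 1, rem=0, completes. Q0=[] Q1=[P2,P4] Q2=[]
t=40-43: P2@Q1 runs 3, rem=0, completes. Q0=[] Q1=[P4] Q2=[]
t=43-45: P4@Q1 runs 2, rem=0, completes. Q0=[] Q1=[] Q2=[]

Answer: P1(0-2) P2(2-4) P3(4-5) P4(5-7) P5(7-8) P1(8-10) P3(10-11) P5(11-12) P1(12-14) P3(14-15) P5(15-16) P1(16-18) P3(18-19) P5(19-20) P1(20-22) P3(22-23) P5(23-24) P1(24-26) P3(26-27) P5(27-28) P1(28-30) P3(30-31) P5(31-32) P1(32-33) P3(33-34) P5(34-35) P3(35-36) P3(36-37) P3(37-38) P3(38-39) P3(39-40) P2(40-43) P4(43-45)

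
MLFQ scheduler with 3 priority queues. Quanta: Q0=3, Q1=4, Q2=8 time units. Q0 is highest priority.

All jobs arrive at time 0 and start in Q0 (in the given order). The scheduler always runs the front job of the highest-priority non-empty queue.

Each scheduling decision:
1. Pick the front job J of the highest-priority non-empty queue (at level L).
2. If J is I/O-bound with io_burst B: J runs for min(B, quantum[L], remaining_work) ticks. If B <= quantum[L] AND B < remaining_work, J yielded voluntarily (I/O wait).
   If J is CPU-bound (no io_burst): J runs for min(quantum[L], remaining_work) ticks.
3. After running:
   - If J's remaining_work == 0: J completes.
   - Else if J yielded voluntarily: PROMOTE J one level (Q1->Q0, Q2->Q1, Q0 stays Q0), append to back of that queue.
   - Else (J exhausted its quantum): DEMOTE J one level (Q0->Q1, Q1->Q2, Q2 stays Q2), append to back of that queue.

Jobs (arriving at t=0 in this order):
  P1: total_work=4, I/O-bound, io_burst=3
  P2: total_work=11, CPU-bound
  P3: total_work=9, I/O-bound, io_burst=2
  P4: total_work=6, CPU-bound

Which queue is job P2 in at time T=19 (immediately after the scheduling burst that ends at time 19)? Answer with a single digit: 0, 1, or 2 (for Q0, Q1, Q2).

t=0-3: P1@Q0 runs 3, rem=1, I/O yield, promote→Q0. Q0=[P2,P3,P4,P1] Q1=[] Q2=[]
t=3-6: P2@Q0 runs 3, rem=8, quantum used, demote→Q1. Q0=[P3,P4,P1] Q1=[P2] Q2=[]
t=6-8: P3@Q0 runs 2, rem=7, I/O yield, promote→Q0. Q0=[P4,P1,P3] Q1=[P2] Q2=[]
t=8-11: P4@Q0 runs 3, rem=3, quantum used, demote→Q1. Q0=[P1,P3] Q1=[P2,P4] Q2=[]
t=11-12: P1@Q0 runs 1, rem=0, completes. Q0=[P3] Q1=[P2,P4] Q2=[]
t=12-14: P3@Q0 runs 2, rem=5, I/O yield, promote→Q0. Q0=[P3] Q1=[P2,P4] Q2=[]
t=14-16: P3@Q0 runs 2, rem=3, I/O yield, promote→Q0. Q0=[P3] Q1=[P2,P4] Q2=[]
t=16-18: P3@Q0 runs 2, rem=1, I/O yield, promote→Q0. Q0=[P3] Q1=[P2,P4] Q2=[]
t=18-19: P3@Q0 runs 1, rem=0, completes. Q0=[] Q1=[P2,P4] Q2=[]
t=19-23: P2@Q1 runs 4, rem=4, quantum used, demote→Q2. Q0=[] Q1=[P4] Q2=[P2]
t=23-26: P4@Q1 runs 3, rem=0, completes. Q0=[] Q1=[] Q2=[P2]
t=26-30: P2@Q2 runs 4, rem=0, completes. Q0=[] Q1=[] Q2=[]

Answer: 1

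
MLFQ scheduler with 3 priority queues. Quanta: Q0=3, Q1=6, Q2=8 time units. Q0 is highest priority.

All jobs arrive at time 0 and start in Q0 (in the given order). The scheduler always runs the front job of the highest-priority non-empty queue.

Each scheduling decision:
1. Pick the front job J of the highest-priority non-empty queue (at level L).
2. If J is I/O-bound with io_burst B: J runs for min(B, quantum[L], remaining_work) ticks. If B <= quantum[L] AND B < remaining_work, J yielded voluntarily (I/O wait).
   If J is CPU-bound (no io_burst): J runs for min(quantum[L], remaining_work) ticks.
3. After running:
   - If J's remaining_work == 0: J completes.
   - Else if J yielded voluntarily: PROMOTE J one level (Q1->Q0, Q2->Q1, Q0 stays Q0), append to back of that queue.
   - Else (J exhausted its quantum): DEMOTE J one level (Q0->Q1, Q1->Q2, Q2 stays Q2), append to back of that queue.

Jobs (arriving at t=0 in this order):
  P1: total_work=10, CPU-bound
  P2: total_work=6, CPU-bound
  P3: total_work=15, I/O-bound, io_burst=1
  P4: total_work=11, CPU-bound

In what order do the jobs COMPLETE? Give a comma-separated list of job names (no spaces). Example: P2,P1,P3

t=0-3: P1@Q0 runs 3, rem=7, quantum used, demote→Q1. Q0=[P2,P3,P4] Q1=[P1] Q2=[]
t=3-6: P2@Q0 runs 3, rem=3, quantum used, demote→Q1. Q0=[P3,P4] Q1=[P1,P2] Q2=[]
t=6-7: P3@Q0 runs 1, rem=14, I/O yield, promote→Q0. Q0=[P4,P3] Q1=[P1,P2] Q2=[]
t=7-10: P4@Q0 runs 3, rem=8, quantum used, demote→Q1. Q0=[P3] Q1=[P1,P2,P4] Q2=[]
t=10-11: P3@Q0 runs 1, rem=13, I/O yield, promote→Q0. Q0=[P3] Q1=[P1,P2,P4] Q2=[]
t=11-12: P3@Q0 runs 1, rem=12, I/O yield, promote→Q0. Q0=[P3] Q1=[P1,P2,P4] Q2=[]
t=12-13: P3@Q0 runs 1, rem=11, I/O yield, promote→Q0. Q0=[P3] Q1=[P1,P2,P4] Q2=[]
t=13-14: P3@Q0 runs 1, rem=10, I/O yield, promote→Q0. Q0=[P3] Q1=[P1,P2,P4] Q2=[]
t=14-15: P3@Q0 runs 1, rem=9, I/O yield, promote→Q0. Q0=[P3] Q1=[P1,P2,P4] Q2=[]
t=15-16: P3@Q0 runs 1, rem=8, I/O yield, promote→Q0. Q0=[P3] Q1=[P1,P2,P4] Q2=[]
t=16-17: P3@Q0 runs 1, rem=7, I/O yield, promote→Q0. Q0=[P3] Q1=[P1,P2,P4] Q2=[]
t=17-18: P3@Q0 runs 1, rem=6, I/O yield, promote→Q0. Q0=[P3] Q1=[P1,P2,P4] Q2=[]
t=18-19: P3@Q0 runs 1, rem=5, I/O yield, promote→Q0. Q0=[P3] Q1=[P1,P2,P4] Q2=[]
t=19-20: P3@Q0 runs 1, rem=4, I/O yield, promote→Q0. Q0=[P3] Q1=[P1,P2,P4] Q2=[]
t=20-21: P3@Q0 runs 1, rem=3, I/O yield, promote→Q0. Q0=[P3] Q1=[P1,P2,P4] Q2=[]
t=21-22: P3@Q0 runs 1, rem=2, I/O yield, promote→Q0. Q0=[P3] Q1=[P1,P2,P4] Q2=[]
t=22-23: P3@Q0 runs 1, rem=1, I/O yield, promote→Q0. Q0=[P3] Q1=[P1,P2,P4] Q2=[]
t=23-24: P3@Q0 runs 1, rem=0, completes. Q0=[] Q1=[P1,P2,P4] Q2=[]
t=24-30: P1@Q1 runs 6, rem=1, quantum used, demote→Q2. Q0=[] Q1=[P2,P4] Q2=[P1]
t=30-33: P2@Q1 runs 3, rem=0, completes. Q0=[] Q1=[P4] Q2=[P1]
t=33-39: P4@Q1 runs 6, rem=2, quantum used, demote→Q2. Q0=[] Q1=[] Q2=[P1,P4]
t=39-40: P1@Q2 runs 1, rem=0, completes. Q0=[] Q1=[] Q2=[P4]
t=40-42: P4@Q2 runs 2, rem=0, completes. Q0=[] Q1=[] Q2=[]

Answer: P3,P2,P1,P4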